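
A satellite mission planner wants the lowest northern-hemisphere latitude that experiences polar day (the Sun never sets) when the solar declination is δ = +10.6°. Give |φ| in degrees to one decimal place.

|φ| = 79.4°

Polar day requires cos H₀ = −tan φ tan δ ≤ −1, i.e. tan φ tan δ ≥ 1.
The boundary is |tan φ| · |tan δ| = 1, so |φ| = 90° − |δ| = 90° − 10.6° = 79.4° in the northern hemisphere.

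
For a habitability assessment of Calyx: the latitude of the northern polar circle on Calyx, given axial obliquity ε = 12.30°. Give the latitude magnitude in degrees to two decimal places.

77.70°

The polar circle is the lowest latitude that experiences at least one full rotation of continuous daylight at the northern-summer solstice; it lies at |ϕ| = 90° − ε = 90° − 12.30° = 77.70°.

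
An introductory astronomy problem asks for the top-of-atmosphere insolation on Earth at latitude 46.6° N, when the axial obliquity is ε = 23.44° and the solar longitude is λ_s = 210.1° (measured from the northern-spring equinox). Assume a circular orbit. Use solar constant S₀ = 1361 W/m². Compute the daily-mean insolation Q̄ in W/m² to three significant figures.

Q̄ ≈ 200 W/m²

Solar declination: sin δ = sin ε · sin λ_s = sin 23.44° × sin 210.1° = -0.19950, so δ = -11.507°.
cos H₀ = −tan(+46.6°) tan(-11.507°) = 0.2153, H₀ = 1.3538 rad.
Bracket: H₀ sin φ sin δ + cos φ cos δ sin H₀ = 1.3538×0.72657×-0.19950 + 0.68709×0.97990×0.97655 = -0.196234 + 0.657491 = 0.461257.
Q̄ = (S₀/π) × [bracket] = (1361/π) × 0.461257 = 199.8 W/m².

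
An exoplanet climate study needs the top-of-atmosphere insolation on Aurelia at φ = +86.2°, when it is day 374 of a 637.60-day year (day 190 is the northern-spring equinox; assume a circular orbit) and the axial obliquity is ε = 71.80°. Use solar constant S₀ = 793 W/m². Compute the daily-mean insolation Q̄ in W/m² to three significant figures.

Solar longitude: λ_s = 360° × (374 − 190)/637.60 = 103.890°.
sin δ = sin 71.80° × sin 103.890° = 0.92219, so δ = +67.249°.
cos H₀ = −tan(+86.2°) tan(+67.249°) = -35.9023 ≤ −1 ⇒ polar day, H₀ = π.
Bracket: H₀ sin φ sin δ + cos φ cos δ sin H₀ = 3.1416×0.99780×0.92219 + 0.06627×0.38673×0.00000 = 2.890778 + 0.000000 = 2.890778.
Q̄ = (S₀/π) × [bracket] = (793/π) × 2.890778 = 729.7 W/m².

Q̄ ≈ 730 W/m²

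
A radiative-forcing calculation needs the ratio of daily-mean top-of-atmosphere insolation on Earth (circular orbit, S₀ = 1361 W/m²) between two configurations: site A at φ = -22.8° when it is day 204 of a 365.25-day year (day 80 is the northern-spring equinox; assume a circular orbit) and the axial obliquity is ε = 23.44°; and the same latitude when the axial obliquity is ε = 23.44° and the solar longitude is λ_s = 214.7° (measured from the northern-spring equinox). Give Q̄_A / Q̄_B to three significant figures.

Q̄_A / Q̄_B ≈ 0.647

— Configuration A (φ=-22.8°):
Solar longitude: λ_s = 360° × (204 − 80)/365.25 = 122.218°.
sin δ = sin 23.44° × sin 122.218° = 0.33654, so δ = +19.666°.
cos H₀ = −tan(-22.8°) tan(+19.666°) = 0.1502, H₀ = 1.4200 rad.
Bracket: H₀ sin φ sin δ + cos φ cos δ sin H₀ = 1.4200×-0.38752×0.33654 + 0.92186×0.94167×0.98865 = -0.185191 + 0.858235 = 0.673044.
Q̄ = (S₀/π) × [bracket] = (1361/π) × 0.673044 = 291.58 W/m².
— Configuration B (φ=-22.8°):
Solar declination: sin δ = sin ε · sin λ_s = sin 23.44° × sin 214.7° = -0.22645, so δ = -13.088°.
cos H₀ = −tan(-22.8°) tan(-13.088°) = -0.0977, H₀ = 1.6687 rad.
Bracket: H₀ sin φ sin δ + cos φ cos δ sin H₀ = 1.6687×-0.38752×-0.22645 + 0.92186×0.97402×0.99521 = 0.146435 + 0.893609 = 1.040044.
Q̄ = (S₀/π) × [bracket] = (1361/π) × 1.040044 = 450.57 W/m².
Ratio Q̄_A / Q̄_B = 291.58 / 450.57 = 0.6471.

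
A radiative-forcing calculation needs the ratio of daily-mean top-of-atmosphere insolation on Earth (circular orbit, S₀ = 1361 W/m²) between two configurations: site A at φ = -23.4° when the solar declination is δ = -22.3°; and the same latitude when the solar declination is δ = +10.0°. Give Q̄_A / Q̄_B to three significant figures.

— Configuration A (φ=-23.4°):
cos H₀ = −tan(-23.4°) tan(-22.300°) = -0.1775, H₀ = 1.7492 rad.
Bracket: H₀ sin φ sin δ + cos φ cos δ sin H₀ = 1.7492×-0.39715×-0.37946 + 0.91775×0.92521×0.98412 = 0.263609 + 0.835628 = 1.099237.
Q̄ = (S₀/π) × [bracket] = (1361/π) × 1.099237 = 476.21 W/m².
— Configuration B (φ=-23.4°):
cos H₀ = −tan(-23.4°) tan(+10.000°) = 0.0763, H₀ = 1.4944 rad.
Bracket: H₀ sin φ sin δ + cos φ cos δ sin H₀ = 1.4944×-0.39715×0.17365 + 0.91775×0.98481×0.99708 = -0.103061 + 0.901170 = 0.798109.
Q̄ = (S₀/π) × [bracket] = (1361/π) × 0.798109 = 345.76 W/m².
Ratio Q̄_A / Q̄_B = 476.21 / 345.76 = 1.377.

Q̄_A / Q̄_B ≈ 1.38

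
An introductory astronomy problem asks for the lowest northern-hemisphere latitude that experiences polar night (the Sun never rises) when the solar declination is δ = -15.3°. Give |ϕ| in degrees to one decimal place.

|ϕ| = 74.7°

Polar night requires cos h₀ = −tan ϕ tan δ ≥ 1, i.e. tan ϕ tan δ ≤ −1.
The boundary is |tan ϕ| · |tan δ| = 1, so |ϕ| = 90° − |δ| = 90° − 15.3° = 74.7° in the northern hemisphere.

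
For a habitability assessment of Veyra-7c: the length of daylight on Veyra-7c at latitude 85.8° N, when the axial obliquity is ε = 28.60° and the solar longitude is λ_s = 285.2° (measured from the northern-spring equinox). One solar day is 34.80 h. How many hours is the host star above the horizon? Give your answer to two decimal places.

0.00 h

Solar declination: sin δ = sin ε · sin λ_s = sin 28.60° × sin 285.2° = -0.46195, so δ = -27.513°.
cos H₀ = −tan φ · tan δ = 7.0926 ≥ 1, so the host star never rises (polar night) and H₀ = 0.
Daylight = 2H₀/(2π) × 34.80 h = (0.0000/π) × 34.80 = 0.00 h.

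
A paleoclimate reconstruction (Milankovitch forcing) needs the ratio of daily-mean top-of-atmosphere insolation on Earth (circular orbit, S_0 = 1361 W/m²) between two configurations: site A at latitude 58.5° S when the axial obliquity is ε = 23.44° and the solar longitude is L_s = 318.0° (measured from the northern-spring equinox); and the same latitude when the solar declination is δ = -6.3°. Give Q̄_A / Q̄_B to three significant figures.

Q̄_A / Q̄_B ≈ 1.35

— Configuration A (ϕ=-58.5°):
Solar declination: sin δ = sin ε · sin L_s = sin 23.44° × sin 318.0° = -0.26617, so δ = -15.437°.
cos h₀ = −tan(-58.5°) tan(-15.437°) = -0.4506, h₀ = 2.0382 rad.
Bracket: h₀ sin ϕ sin δ + cos ϕ cos δ sin h₀ = 2.0382×-0.85264×-0.26617 + 0.52250×0.96393×0.89272 = 0.462564 + 0.449621 = 0.912185.
Q̄ = (S_0/π) × [bracket] = (1361/π) × 0.912185 = 395.18 W/m².
— Configuration B (ϕ=-58.5°):
cos h₀ = −tan(-58.5°) tan(-6.300°) = -0.1802, h₀ = 1.7519 rad.
Bracket: h₀ sin ϕ sin δ + cos ϕ cos δ sin h₀ = 1.7519×-0.85264×-0.10973 + 0.52250×0.99396×0.98364 = 0.163908 + 0.510848 = 0.674756.
Q̄ = (S_0/π) × [bracket] = (1361/π) × 0.674756 = 292.32 W/m².
Ratio Q̄_A / Q̄_B = 395.18 / 292.32 = 1.352.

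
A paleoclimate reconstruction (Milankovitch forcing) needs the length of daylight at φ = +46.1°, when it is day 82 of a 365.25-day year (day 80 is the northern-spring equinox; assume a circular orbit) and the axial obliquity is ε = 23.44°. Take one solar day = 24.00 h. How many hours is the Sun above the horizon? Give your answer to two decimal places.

12.11 h

Solar longitude: λ_s = 360° × (82 − 80)/365.25 = 1.971°.
sin δ = sin 23.44° × sin 1.971° = 0.01368, so δ = +0.784°.
cos H₀ = −tan φ · tan δ = −tan(+46.1°) × tan(+0.784°) = -0.0142, so H₀ = 1.5850 rad = 90.81°.
Daylight = 2H₀/(2π) × 24.00 h = (1.5850/π) × 24.00 = 12.11 h.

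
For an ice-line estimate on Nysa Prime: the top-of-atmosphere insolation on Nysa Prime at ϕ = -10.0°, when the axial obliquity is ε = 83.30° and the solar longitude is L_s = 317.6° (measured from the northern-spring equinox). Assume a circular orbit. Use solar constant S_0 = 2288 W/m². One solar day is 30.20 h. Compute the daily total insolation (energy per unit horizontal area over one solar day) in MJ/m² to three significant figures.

Solar declination: sin δ = sin ε · sin L_s = sin 83.30° × sin 317.6° = -0.66970, so δ = -42.044°.
cos h₀ = −tan(-10.0°) tan(-42.044°) = -0.1590, h₀ = 1.7305 rad.
Bracket: h₀ sin ϕ sin δ + cos ϕ cos δ sin h₀ = 1.7305×-0.17365×-0.66970 + 0.98481×0.74263×0.98728 = 0.201246 + 0.722047 = 0.923293.
Q̄ = (S_0/π) × [bracket] = (2288/π) × 0.923293 = 672.43 W/m².
Daily total = Q̄ × 30.20 h × 3600 s/h = 672.43 × 30.20 × 3600 / 10⁶ = 73.11 MJ/m².

73.1 MJ/m²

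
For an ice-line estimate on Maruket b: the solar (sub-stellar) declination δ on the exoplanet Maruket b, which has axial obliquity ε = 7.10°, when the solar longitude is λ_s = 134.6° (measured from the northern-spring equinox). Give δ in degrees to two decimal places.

sin δ = sin ε · sin λ_s = sin 7.10° × sin 134.6° = 0.088007.
δ = arcsin(0.088007) = +5.05°.

δ = +5.05°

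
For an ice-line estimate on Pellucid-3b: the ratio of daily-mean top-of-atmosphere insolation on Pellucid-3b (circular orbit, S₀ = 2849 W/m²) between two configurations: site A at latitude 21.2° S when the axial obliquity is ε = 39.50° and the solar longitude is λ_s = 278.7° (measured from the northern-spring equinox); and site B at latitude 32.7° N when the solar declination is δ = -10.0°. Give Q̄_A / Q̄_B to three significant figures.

— Configuration A (φ=-21.2°):
Solar declination: sin δ = sin ε · sin λ_s = sin 39.50° × sin 278.7° = -0.62876, so δ = -38.959°.
cos H₀ = −tan(-21.2°) tan(-38.959°) = -0.3136, H₀ = 1.8898 rad.
Bracket: H₀ sin φ sin δ + cos φ cos δ sin H₀ = 1.8898×-0.36162×-0.62876 + 0.93232×0.77760×0.94954 = 0.429688 + 0.688390 = 1.118078.
Q̄ = (S₀/π) × [bracket] = (2849/π) × 1.118078 = 1013.9 W/m².
— Configuration B (φ=+32.7°):
cos H₀ = −tan(+32.7°) tan(-10.000°) = 0.1132, H₀ = 1.4574 rad.
Bracket: H₀ sin φ sin δ + cos φ cos δ sin H₀ = 1.4574×0.54024×-0.17365 + 0.84151×0.98481×0.99357 = -0.136723 + 0.823399 = 0.686676.
Q̄ = (S₀/π) × [bracket] = (2849/π) × 0.686676 = 622.72 W/m².
Ratio Q̄_A / Q̄_B = 1013.9 / 622.72 = 1.628.

Q̄_A / Q̄_B ≈ 1.63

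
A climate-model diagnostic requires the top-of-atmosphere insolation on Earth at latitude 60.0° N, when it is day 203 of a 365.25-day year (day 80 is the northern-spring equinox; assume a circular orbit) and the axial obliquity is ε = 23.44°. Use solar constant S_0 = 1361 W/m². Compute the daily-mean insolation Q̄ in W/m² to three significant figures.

Q̄ ≈ 446 W/m²

Solar longitude: L_s = 360° × (203 − 80)/365.25 = 121.232°.
sin δ = sin 23.44° × sin 121.232° = 0.34014, so δ = +19.885°.
cos h₀ = −tan(+60.0°) tan(+19.885°) = -0.6265, h₀ = 2.2478 rad.
Bracket: h₀ sin ϕ sin δ + cos ϕ cos δ sin h₀ = 2.2478×0.86603×0.34014 + 0.50000×0.94038×0.77943 = 0.662138 + 0.366480 = 1.028618.
Q̄ = (S_0/π) × [bracket] = (1361/π) × 1.028618 = 445.6 W/m².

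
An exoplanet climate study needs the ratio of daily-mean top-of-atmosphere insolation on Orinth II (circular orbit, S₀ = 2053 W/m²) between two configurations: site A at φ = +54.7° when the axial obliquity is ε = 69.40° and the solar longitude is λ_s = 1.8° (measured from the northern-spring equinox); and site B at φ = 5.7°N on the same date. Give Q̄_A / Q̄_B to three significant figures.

Q̄_A / Q̄_B ≈ 0.616

— Configuration A (φ=+54.7°):
Solar declination: sin δ = sin ε · sin λ_s = sin 69.40° × sin 1.8° = 0.02940, so δ = +1.685°.
cos H₀ = −tan(+54.7°) tan(+1.685°) = -0.0415, H₀ = 1.6124 rad.
Bracket: H₀ sin φ sin δ + cos φ cos δ sin H₀ = 1.6124×0.81614×0.02940 + 0.57786×0.99957×0.99914 = 0.038689 + 0.577115 = 0.615804.
Q̄ = (S₀/π) × [bracket] = (2053/π) × 0.615804 = 402.42 W/m².
— Configuration B (φ=+5.7°):
cos H₀ = −tan(+5.7°) tan(+1.685°) = -0.0029, H₀ = 1.5737 rad.
Bracket: H₀ sin φ sin δ + cos φ cos δ sin H₀ = 1.5737×0.09932×0.02940 + 0.99506×0.99957×1.00000 = 0.004595 + 0.994632 = 0.999227.
Q̄ = (S₀/π) × [bracket] = (2053/π) × 0.999227 = 652.99 W/m².
Ratio Q̄_A / Q̄_B = 402.42 / 652.99 = 0.6163.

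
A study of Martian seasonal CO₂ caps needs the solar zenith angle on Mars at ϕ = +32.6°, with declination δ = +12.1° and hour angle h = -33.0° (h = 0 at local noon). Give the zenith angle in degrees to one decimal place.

θ_z = 36.5°

cos θ_z = sin ϕ sin δ + cos ϕ cos δ cos h = 0.112936 + 0.690843 = 0.803779.
θ_z = arccos(0.803779) = 36.5°.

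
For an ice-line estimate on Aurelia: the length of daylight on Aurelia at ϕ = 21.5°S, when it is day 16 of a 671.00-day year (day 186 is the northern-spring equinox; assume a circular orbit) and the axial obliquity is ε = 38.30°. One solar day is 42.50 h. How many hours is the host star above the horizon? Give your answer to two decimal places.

25.53 h

Solar longitude: L_s = 360° × (16 − 186)/671.00 = -91.207°, i.e. -91.207° + 360° = 268.793°.
sin δ = sin 38.30° × sin 268.793° = -0.61964, so δ = -38.290°.
cos h₀ = −tan ϕ · tan δ = −tan(-21.5°) × tan(-38.290°) = -0.3110, so h₀ = 1.8870 rad = 108.12°.
Daylight = 2h₀/(2π) × 42.50 h = (1.8870/π) × 42.50 = 25.53 h.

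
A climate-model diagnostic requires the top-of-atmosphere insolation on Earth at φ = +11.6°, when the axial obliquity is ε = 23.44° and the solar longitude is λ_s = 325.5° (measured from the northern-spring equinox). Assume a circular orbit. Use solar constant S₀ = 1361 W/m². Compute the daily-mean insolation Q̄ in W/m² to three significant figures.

Q̄ ≈ 383 W/m²

Solar declination: sin δ = sin ε · sin λ_s = sin 23.44° × sin 325.5° = -0.22531, so δ = -13.021°.
cos H₀ = −tan(+11.6°) tan(-13.021°) = 0.0475, H₀ = 1.5233 rad.
Bracket: H₀ sin φ sin δ + cos φ cos δ sin H₀ = 1.5233×0.20108×-0.22531 + 0.97958×0.97429×0.99887 = -0.069014 + 0.953317 = 0.884303.
Q̄ = (S₀/π) × [bracket] = (1361/π) × 0.884303 = 383.1 W/m².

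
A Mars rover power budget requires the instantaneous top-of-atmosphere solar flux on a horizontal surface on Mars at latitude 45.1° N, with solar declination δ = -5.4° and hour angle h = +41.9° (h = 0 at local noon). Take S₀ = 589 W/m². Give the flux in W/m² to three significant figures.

cos θ_z = sin φ sin δ + cos φ cos δ cos h = -0.066661 + 0.523057 = 0.456396.
Flux = S₀ · cos θ_z = 589 × 0.456396 = 268.8 W/m².

269 W/m²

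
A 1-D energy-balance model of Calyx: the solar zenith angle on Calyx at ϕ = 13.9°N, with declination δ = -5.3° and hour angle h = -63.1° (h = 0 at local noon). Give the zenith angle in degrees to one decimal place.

cos θ_z = sin ϕ sin δ + cos ϕ cos δ cos h = -0.022190 + 0.437308 = 0.415118.
θ_z = arccos(0.415118) = 65.5°.

θ_z = 65.5°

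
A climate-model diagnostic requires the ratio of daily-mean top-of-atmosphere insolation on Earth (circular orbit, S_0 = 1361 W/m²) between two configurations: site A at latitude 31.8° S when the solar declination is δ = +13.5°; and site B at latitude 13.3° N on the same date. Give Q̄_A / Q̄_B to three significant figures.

Q̄_A / Q̄_B ≈ 0.622

— Configuration A (ϕ=-31.8°):
cos h₀ = −tan(-31.8°) tan(+13.500°) = 0.1489, h₀ = 1.4214 rad.
Bracket: h₀ sin ϕ sin δ + cos ϕ cos δ sin h₀ = 1.4214×-0.52696×0.23345 + 0.84989×0.97237×0.98886 = -0.174859 + 0.817201 = 0.642342.
Q̄ = (S_0/π) × [bracket] = (1361/π) × 0.642342 = 278.28 W/m².
— Configuration B (ϕ=+13.3°):
cos h₀ = −tan(+13.3°) tan(+13.500°) = -0.0568, h₀ = 1.6276 rad.
Bracket: h₀ sin ϕ sin δ + cos ϕ cos δ sin h₀ = 1.6276×0.23005×0.23345 + 0.97318×0.97237×0.99839 = 0.087411 + 0.944768 = 1.032179.
Q̄ = (S_0/π) × [bracket] = (1361/π) × 1.032179 = 447.16 W/m².
Ratio Q̄_A / Q̄_B = 278.28 / 447.16 = 0.6223.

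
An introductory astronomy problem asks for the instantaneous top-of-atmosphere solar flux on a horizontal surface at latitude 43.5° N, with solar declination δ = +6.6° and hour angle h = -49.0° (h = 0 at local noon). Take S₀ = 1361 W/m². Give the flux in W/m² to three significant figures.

cos θ_z = sin φ sin δ + cos φ cos δ cos h = 0.079118 + 0.472735 = 0.551853.
Flux = S₀ · cos θ_z = 1361 × 0.551853 = 751.1 W/m².

751 W/m²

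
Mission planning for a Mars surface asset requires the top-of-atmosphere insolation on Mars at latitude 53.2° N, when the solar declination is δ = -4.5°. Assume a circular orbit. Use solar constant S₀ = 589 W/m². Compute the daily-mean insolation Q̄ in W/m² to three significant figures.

Q̄ ≈ 94.1 W/m²

cos H₀ = −tan(+53.2°) tan(-4.500°) = 0.1052, H₀ = 1.4654 rad.
Bracket: H₀ sin φ sin δ + cos φ cos δ sin H₀ = 1.4654×0.80073×-0.07846 + 0.59902×0.99692×0.99445 = -0.092064 + 0.593861 = 0.501797.
Q̄ = (S₀/π) × [bracket] = (589/π) × 0.501797 = 94.08 W/m².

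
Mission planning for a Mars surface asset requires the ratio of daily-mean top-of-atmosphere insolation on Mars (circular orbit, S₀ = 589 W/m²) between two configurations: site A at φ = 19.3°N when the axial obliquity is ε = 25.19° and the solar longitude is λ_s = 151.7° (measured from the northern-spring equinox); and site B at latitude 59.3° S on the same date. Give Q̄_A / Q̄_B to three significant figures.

— Configuration A (φ=+19.3°):
Solar declination: sin δ = sin ε · sin λ_s = sin 25.19° × sin 151.7° = 0.20178, so δ = +11.641°.
cos H₀ = −tan(+19.3°) tan(+11.641°) = -0.0721, H₀ = 1.6430 rad.
Bracket: H₀ sin φ sin δ + cos φ cos δ sin H₀ = 1.6430×0.33051×0.20178 + 0.94380×0.97943×0.99739 = 0.109572 + 0.921973 = 1.031545.
Q̄ = (S₀/π) × [bracket] = (589/π) × 1.031545 = 193.40 W/m².
— Configuration B (φ=-59.3°):
cos H₀ = −tan(-59.3°) tan(+11.641°) = 0.3470, H₀ = 1.2165 rad.
Bracket: H₀ sin φ sin δ + cos φ cos δ sin H₀ = 1.2165×-0.85985×0.20178 + 0.51054×0.97943×0.93787 = -0.211063 + 0.468971 = 0.257908.
Q̄ = (S₀/π) × [bracket] = (589/π) × 0.257908 = 48.354 W/m².
Ratio Q̄_A / Q̄_B = 193.40 / 48.354 = 4.000.

Q̄_A / Q̄_B ≈ 4.00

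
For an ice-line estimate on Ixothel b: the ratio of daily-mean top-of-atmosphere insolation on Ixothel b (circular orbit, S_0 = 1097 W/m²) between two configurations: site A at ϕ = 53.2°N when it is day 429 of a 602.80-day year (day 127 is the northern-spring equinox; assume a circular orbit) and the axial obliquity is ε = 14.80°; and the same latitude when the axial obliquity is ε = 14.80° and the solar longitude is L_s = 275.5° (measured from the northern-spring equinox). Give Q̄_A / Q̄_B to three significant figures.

— Configuration A (ϕ=+53.2°):
Solar longitude: L_s = 360° × (429 − 127)/602.80 = 180.358°.
sin δ = sin 14.80° × sin 180.358° = -0.00160, so δ = -0.092°.
cos h₀ = −tan(+53.2°) tan(-0.092°) = 0.0021, h₀ = 1.5687 rad.
Bracket: h₀ sin ϕ sin δ + cos ϕ cos δ sin h₀ = 1.5687×0.80073×-0.00160 + 0.59902×1.00000×1.00000 = -0.002010 + 0.599020 = 0.597010.
Q̄ = (S_0/π) × [bracket] = (1097/π) × 0.597010 = 208.47 W/m².
— Configuration B (ϕ=+53.2°):
Solar declination: sin δ = sin ε · sin L_s = sin 14.80° × sin 275.5° = -0.25427, so δ = -14.730°.
cos h₀ = −tan(+53.2°) tan(-14.730°) = 0.3514, h₀ = 1.2117 rad.
Bracket: h₀ sin ϕ sin δ + cos ϕ cos δ sin h₀ = 1.2117×0.80073×-0.25427 + 0.59902×0.96713×0.93621 = -0.246704 + 0.542375 = 0.295671.
Q̄ = (S_0/π) × [bracket] = (1097/π) × 0.295671 = 103.24 W/m².
Ratio Q̄_A / Q̄_B = 208.47 / 103.24 = 2.019.

Q̄_A / Q̄_B ≈ 2.02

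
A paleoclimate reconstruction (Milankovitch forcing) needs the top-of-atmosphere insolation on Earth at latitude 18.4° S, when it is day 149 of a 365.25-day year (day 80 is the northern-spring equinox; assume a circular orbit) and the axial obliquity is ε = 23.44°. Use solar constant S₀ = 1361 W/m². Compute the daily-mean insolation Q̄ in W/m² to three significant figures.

Q̄ ≈ 306 W/m²

Solar longitude: λ_s = 360° × (149 − 80)/365.25 = 68.008°.
sin δ = sin 23.44° × sin 68.008° = 0.36884, so δ = +21.644°.
cos H₀ = −tan(-18.4°) tan(+21.644°) = 0.1320, H₀ = 1.4384 rad.
Bracket: H₀ sin φ sin δ + cos φ cos δ sin H₀ = 1.4384×-0.31565×0.36884 + 0.94888×0.92949×0.99125 = -0.167465 + 0.874257 = 0.706792.
Q̄ = (S₀/π) × [bracket] = (1361/π) × 0.706792 = 306.2 W/m².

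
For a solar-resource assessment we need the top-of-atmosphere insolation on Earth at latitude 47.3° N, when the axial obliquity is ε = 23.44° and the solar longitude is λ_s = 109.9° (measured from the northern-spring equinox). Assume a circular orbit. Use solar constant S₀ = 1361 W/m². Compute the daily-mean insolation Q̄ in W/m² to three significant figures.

Solar declination: sin δ = sin ε · sin λ_s = sin 23.44° × sin 109.9° = 0.37404, so δ = +21.965°.
cos H₀ = −tan(+47.3°) tan(+21.965°) = -0.4371, H₀ = 2.0231 rad.
Bracket: H₀ sin φ sin δ + cos φ cos δ sin H₀ = 2.0231×0.73491×0.37404 + 0.67816×0.92741×0.89943 = 0.556121 + 0.565681 = 1.121802.
Q̄ = (S₀/π) × [bracket] = (1361/π) × 1.121802 = 486.0 W/m².

Q̄ ≈ 486 W/m²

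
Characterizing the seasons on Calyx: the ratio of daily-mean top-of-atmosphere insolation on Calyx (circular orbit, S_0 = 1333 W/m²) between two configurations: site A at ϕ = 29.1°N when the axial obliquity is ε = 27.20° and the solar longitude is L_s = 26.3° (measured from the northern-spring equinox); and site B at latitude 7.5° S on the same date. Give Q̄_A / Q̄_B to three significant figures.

— Configuration A (ϕ=+29.1°):
Solar declination: sin δ = sin ε · sin L_s = sin 27.20° × sin 26.3° = 0.20253, so δ = +11.685°.
cos h₀ = −tan(+29.1°) tan(+11.685°) = -0.1151, h₀ = 1.6862 rad.
Bracket: h₀ sin ϕ sin δ + cos ϕ cos δ sin h₀ = 1.6862×0.48634×0.20253 + 0.87377×0.97928×0.99335 = 0.166088 + 0.849975 = 1.016063.
Q̄ = (S_0/π) × [bracket] = (1333/π) × 1.016063 = 431.12 W/m².
— Configuration B (ϕ=-7.5°):
cos h₀ = −tan(-7.5°) tan(+11.685°) = 0.0272, h₀ = 1.5436 rad.
Bracket: h₀ sin ϕ sin δ + cos ϕ cos δ sin h₀ = 1.5436×-0.13053×0.20253 + 0.99144×0.97928×0.99963 = -0.040807 + 0.970538 = 0.929731.
Q̄ = (S_0/π) × [bracket] = (1333/π) × 0.929731 = 394.49 W/m².
Ratio Q̄_A / Q̄_B = 431.12 / 394.49 = 1.093.

Q̄_A / Q̄_B ≈ 1.09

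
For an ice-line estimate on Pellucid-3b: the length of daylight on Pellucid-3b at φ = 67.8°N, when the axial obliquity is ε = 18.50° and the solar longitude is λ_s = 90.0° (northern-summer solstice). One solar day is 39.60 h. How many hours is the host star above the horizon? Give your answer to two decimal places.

31.92 h

Solar declination: sin δ = sin ε · sin λ_s = sin 18.50° × sin 90.0° = 0.31730, so δ = +18.500°.
cos H₀ = −tan φ · tan δ = −tan(+67.8°) × tan(+18.500°) = -0.8199, so H₀ = 2.5320 rad = 145.07°.
Daylight = 2H₀/(2π) × 39.60 h = (2.5320/π) × 39.60 = 31.92 h.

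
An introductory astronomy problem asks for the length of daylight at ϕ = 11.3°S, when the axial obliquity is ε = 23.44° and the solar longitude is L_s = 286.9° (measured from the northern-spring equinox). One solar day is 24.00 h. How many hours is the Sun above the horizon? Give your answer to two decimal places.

Solar declination: sin δ = sin ε · sin L_s = sin 23.44° × sin 286.9° = -0.38061, so δ = -22.371°.
cos h₀ = −tan ϕ · tan δ = −tan(-11.3°) × tan(-22.371°) = -0.0822, so h₀ = 1.6531 rad = 94.72°.
Daylight = 2h₀/(2π) × 24.00 h = (1.6531/π) × 24.00 = 12.63 h.

12.63 h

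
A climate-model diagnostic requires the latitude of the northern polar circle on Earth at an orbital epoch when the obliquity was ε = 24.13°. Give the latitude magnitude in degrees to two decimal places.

The polar circle is the lowest latitude that experiences at least one full rotation of continuous daylight at the northern-summer solstice; it lies at |φ| = 90° − ε = 90° − 24.13° = 65.87°.

65.87°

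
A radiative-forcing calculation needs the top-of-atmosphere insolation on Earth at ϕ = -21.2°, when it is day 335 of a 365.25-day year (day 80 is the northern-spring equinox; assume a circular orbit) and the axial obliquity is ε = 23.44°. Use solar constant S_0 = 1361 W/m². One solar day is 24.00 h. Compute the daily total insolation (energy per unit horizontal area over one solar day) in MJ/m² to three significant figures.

Solar longitude: L_s = 360° × (335 − 80)/365.25 = 251.335°.
sin δ = sin 23.44° × sin 251.335° = -0.37687, so δ = -22.140°.
cos h₀ = −tan(-21.2°) tan(-22.140°) = -0.1578, h₀ = 1.7293 rad.
Bracket: h₀ sin ϕ sin δ + cos ϕ cos δ sin h₀ = 1.7293×-0.36162×-0.37687 + 0.93232×0.92627×0.98747 = 0.235675 + 0.852759 = 1.088434.
Q̄ = (S_0/π) × [bracket] = (1361/π) × 1.088434 = 471.53 W/m².
Daily total = Q̄ × 24.00 h × 3600 s/h = 471.53 × 24.00 × 3600 / 10⁶ = 40.74 MJ/m².

40.7 MJ/m²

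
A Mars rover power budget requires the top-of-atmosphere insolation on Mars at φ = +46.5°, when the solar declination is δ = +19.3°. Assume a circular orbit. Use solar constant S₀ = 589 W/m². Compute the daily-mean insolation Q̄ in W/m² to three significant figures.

cos H₀ = −tan(+46.5°) tan(+19.300°) = -0.3690, H₀ = 1.9488 rad.
Bracket: H₀ sin φ sin δ + cos φ cos δ sin H₀ = 1.9488×0.72537×0.33051 + 0.68835×0.94380×0.92942 = 0.467209 + 0.603811 = 1.071020.
Q̄ = (S₀/π) × [bracket] = (589/π) × 1.071020 = 200.8 W/m².

Q̄ ≈ 201 W/m²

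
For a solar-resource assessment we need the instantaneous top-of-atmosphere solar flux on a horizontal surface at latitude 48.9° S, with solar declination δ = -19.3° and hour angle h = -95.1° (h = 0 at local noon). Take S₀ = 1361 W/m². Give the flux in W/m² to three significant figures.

cos θ_z = sin φ sin δ + cos φ cos δ cos h = 0.249064 + -0.055153 = 0.193911.
Flux = S₀ · cos θ_z = 1361 × 0.193911 = 263.9 W/m².

264 W/m²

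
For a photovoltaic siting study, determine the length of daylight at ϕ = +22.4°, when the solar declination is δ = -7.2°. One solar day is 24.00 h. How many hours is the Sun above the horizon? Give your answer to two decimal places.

cos h₀ = −tan ϕ · tan δ = −tan(+22.4°) × tan(-7.200°) = 0.0521, so h₀ = 1.5187 rad = 87.02°.
Daylight = 2h₀/(2π) × 24.00 h = (1.5187/π) × 24.00 = 11.60 h.

11.60 h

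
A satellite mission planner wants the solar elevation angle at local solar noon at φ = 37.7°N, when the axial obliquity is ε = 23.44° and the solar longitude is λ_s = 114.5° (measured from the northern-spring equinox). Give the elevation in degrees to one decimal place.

Solar declination: sin δ = sin ε · sin λ_s = sin 23.44° × sin 114.5° = 0.36197, so δ = +21.221°.
At local noon the hour angle is zero, so the zenith angle equals |φ − δ| = |+37.7° − (+21.221°)| = 16.479°.
Elevation = 90° − 16.479° = 73.5°.

73.5°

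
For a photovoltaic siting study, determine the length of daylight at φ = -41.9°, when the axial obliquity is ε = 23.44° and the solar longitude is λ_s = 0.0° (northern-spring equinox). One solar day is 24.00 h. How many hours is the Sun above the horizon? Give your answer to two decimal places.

12.00 h

Solar declination: sin δ = sin ε · sin λ_s = sin 23.44° × sin 0.0° = 0.00000, so δ = +0.000°.
cos H₀ = −tan φ · tan δ = −tan(-41.9°) × tan(+0.000°) = 0.0000, so H₀ = 1.5708 rad = 90.00°.
Daylight = 2H₀/(2π) × 24.00 h = (1.5708/π) × 24.00 = 12.00 h.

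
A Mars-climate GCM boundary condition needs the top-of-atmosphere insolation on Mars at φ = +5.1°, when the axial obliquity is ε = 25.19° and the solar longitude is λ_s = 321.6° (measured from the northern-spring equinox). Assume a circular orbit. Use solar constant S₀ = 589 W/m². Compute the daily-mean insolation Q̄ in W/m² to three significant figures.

Q̄ ≈ 173 W/m²

Solar declination: sin δ = sin ε · sin λ_s = sin 25.19° × sin 321.6° = -0.26437, so δ = -15.330°.
cos H₀ = −tan(+5.1°) tan(-15.330°) = 0.0245, H₀ = 1.5463 rad.
Bracket: H₀ sin φ sin δ + cos φ cos δ sin H₀ = 1.5463×0.08889×-0.26437 + 0.99604×0.96442×0.99970 = -0.036338 + 0.960313 = 0.923975.
Q̄ = (S₀/π) × [bracket] = (589/π) × 0.923975 = 173.2 W/m².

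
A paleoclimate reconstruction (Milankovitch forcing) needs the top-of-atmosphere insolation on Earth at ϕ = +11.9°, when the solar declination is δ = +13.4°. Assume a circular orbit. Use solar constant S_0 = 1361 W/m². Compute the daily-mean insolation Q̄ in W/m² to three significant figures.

cos h₀ = −tan(+11.9°) tan(+13.400°) = -0.0502, h₀ = 1.6210 rad.
Bracket: h₀ sin ϕ sin δ + cos ϕ cos δ sin h₀ = 1.6210×0.20620×0.23175 + 0.97851×0.97278×0.99874 = 0.077462 + 0.950676 = 1.028138.
Q̄ = (S_0/π) × [bracket] = (1361/π) × 1.028138 = 445.4 W/m².

Q̄ ≈ 445 W/m²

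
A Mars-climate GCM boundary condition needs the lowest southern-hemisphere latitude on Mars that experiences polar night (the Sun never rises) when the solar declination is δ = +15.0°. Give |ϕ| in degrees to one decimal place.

|ϕ| = 75.0°

Polar night requires cos h₀ = −tan ϕ tan δ ≥ 1, i.e. tan ϕ tan δ ≤ −1.
The boundary is |tan ϕ| · |tan δ| = 1, so |ϕ| = 90° − |δ| = 90° − 15.0° = 75.0° in the southern hemisphere.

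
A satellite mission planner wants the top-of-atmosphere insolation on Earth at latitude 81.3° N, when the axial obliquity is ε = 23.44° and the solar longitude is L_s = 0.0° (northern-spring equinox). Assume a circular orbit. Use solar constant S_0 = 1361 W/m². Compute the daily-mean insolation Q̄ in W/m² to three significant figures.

Solar declination: sin δ = sin ε · sin L_s = sin 23.44° × sin 0.0° = 0.00000, so δ = +0.000°.
cos h₀ = −tan(+81.3°) tan(+0.000°) = -0.0000, h₀ = 1.5708 rad.
Bracket: h₀ sin ϕ sin δ + cos ϕ cos δ sin h₀ = 1.5708×0.98849×0.00000 + 0.15126×1.00000×1.00000 = 0.000000 + 0.151260 = 0.151260.
Q̄ = (S_0/π) × [bracket] = (1361/π) × 0.151260 = 65.53 W/m².

Q̄ ≈ 65.5 W/m²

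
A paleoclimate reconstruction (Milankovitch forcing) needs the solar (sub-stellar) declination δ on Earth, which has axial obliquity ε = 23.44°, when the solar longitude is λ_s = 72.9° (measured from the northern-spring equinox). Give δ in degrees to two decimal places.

sin δ = sin ε · sin λ_s = sin 23.44° × sin 72.9° = 0.380203.
δ = arcsin(0.380203) = +22.35°.

δ = +22.35°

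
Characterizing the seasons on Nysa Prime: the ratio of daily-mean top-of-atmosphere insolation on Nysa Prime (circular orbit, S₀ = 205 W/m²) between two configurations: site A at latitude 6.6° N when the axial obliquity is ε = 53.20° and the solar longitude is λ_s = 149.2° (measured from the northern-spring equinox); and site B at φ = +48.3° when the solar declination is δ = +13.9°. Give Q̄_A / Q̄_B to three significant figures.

Q̄_A / Q̄_B ≈ 1.03

— Configuration A (φ=+6.6°):
Solar declination: sin δ = sin ε · sin λ_s = sin 53.20° × sin 149.2° = 0.41001, so δ = +24.205°.
cos H₀ = −tan(+6.6°) tan(+24.205°) = -0.0520, H₀ = 1.6228 rad.
Bracket: H₀ sin φ sin δ + cos φ cos δ sin H₀ = 1.6228×0.11494×0.41001 + 0.99337×0.91208×0.99865 = 0.076477 + 0.904810 = 0.981287.
Q̄ = (S₀/π) × [bracket] = (205/π) × 0.981287 = 64.032 W/m².
— Configuration B (φ=+48.3°):
cos H₀ = −tan(+48.3°) tan(+13.900°) = -0.2778, H₀ = 1.8523 rad.
Bracket: H₀ sin φ sin δ + cos φ cos δ sin H₀ = 1.8523×0.74664×0.24023 + 0.66523×0.97072×0.96065 = 0.332238 + 0.620342 = 0.952580.
Q̄ = (S₀/π) × [bracket] = (205/π) × 0.952580 = 62.159 W/m².
Ratio Q̄_A / Q̄_B = 64.032 / 62.159 = 1.030.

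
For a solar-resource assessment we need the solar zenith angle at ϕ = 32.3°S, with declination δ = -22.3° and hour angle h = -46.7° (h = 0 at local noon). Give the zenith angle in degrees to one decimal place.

θ_z = 42.3°

cos θ_z = sin ϕ sin δ + cos ϕ cos δ cos h = 0.202763 + 0.536340 = 0.739103.
θ_z = arccos(0.739103) = 42.3°.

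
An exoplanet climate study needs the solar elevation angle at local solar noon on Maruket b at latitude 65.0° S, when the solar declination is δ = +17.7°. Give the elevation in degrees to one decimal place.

7.3°

At local noon the hour angle is zero, so the zenith angle equals |ϕ − δ| = |-65.0° − (+17.700°)| = 82.700°.
Elevation = 90° − 82.700° = 7.3°.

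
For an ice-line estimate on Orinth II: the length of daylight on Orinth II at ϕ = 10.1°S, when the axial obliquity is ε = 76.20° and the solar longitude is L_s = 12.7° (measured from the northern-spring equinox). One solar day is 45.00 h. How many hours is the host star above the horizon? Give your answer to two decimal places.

21.94 h

Solar declination: sin δ = sin ε · sin L_s = sin 76.20° × sin 12.7° = 0.21350, so δ = +12.328°.
cos h₀ = −tan ϕ · tan δ = −tan(-10.1°) × tan(+12.328°) = 0.0389, so h₀ = 1.5319 rad = 87.77°.
Daylight = 2h₀/(2π) × 45.00 h = (1.5319/π) × 45.00 = 21.94 h.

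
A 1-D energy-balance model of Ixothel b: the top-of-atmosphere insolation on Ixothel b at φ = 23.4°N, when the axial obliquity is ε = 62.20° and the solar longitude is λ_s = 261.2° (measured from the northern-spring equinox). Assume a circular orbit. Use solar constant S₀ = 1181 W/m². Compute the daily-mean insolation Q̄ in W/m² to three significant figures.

Solar declination: sin δ = sin ε · sin λ_s = sin 62.20° × sin 261.2° = -0.87417, so δ = -60.947°.
cos H₀ = −tan(+23.4°) tan(-60.947°) = 0.7790, H₀ = 0.6778 rad.
Bracket: H₀ sin φ sin δ + cos φ cos δ sin H₀ = 0.6778×0.39715×-0.87417 + 0.91775×0.48562×0.62706 = -0.235316 + 0.279467 = 0.044151.
Q̄ = (S₀/π) × [bracket] = (1181/π) × 0.044151 = 16.60 W/m².

Q̄ ≈ 16.6 W/m²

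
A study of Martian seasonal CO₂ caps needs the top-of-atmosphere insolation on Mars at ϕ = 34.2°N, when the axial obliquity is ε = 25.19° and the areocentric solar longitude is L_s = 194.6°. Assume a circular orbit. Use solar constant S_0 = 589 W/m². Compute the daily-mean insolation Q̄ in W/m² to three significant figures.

sin δ = sin 25.19° × sin 194.6° = -0.10729, so δ = -6.159°.
cos h₀ = −tan(+34.2°) tan(-6.159°) = 0.0733, h₀ = 1.4974 rad.
Bracket: h₀ sin ϕ sin δ + cos ϕ cos δ sin h₀ = 1.4974×0.56208×-0.10729 + 0.82708×0.99423×0.99731 = -0.090302 + 0.820096 = 0.729794.
Q̄ = (S_0/π) × [bracket] = (589/π) × 0.729794 = 136.8 W/m².

Q̄ ≈ 137 W/m²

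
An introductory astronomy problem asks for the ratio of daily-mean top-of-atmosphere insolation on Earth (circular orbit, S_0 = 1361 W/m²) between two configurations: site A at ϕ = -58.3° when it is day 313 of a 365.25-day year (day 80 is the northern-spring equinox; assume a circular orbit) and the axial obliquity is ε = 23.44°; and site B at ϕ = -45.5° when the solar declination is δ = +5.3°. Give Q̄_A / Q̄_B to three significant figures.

— Configuration A (ϕ=-58.3°):
Solar longitude: L_s = 360° × (313 − 80)/365.25 = 229.651°.
sin δ = sin 23.44° × sin 229.651° = -0.30316, so δ = -17.648°.
cos h₀ = −tan(-58.3°) tan(-17.648°) = -0.5151, h₀ = 2.1119 rad.
Bracket: h₀ sin ϕ sin δ + cos ϕ cos δ sin h₀ = 2.1119×-0.85081×-0.30316 + 0.52547×0.95294×0.85713 = 0.544726 + 0.429200 = 0.973926.
Q̄ = (S_0/π) × [bracket] = (1361/π) × 0.973926 = 421.92 W/m².
— Configuration B (ϕ=-45.5°):
cos h₀ = −tan(-45.5°) tan(+5.300°) = 0.0944, h₀ = 1.4763 rad.
Bracket: h₀ sin ϕ sin δ + cos ϕ cos δ sin h₀ = 1.4763×-0.71325×0.09237 + 0.70091×0.99572×0.99553 = -0.097263 + 0.694790 = 0.597527.
Q̄ = (S_0/π) × [bracket] = (1361/π) × 0.597527 = 258.86 W/m².
Ratio Q̄_A / Q̄_B = 421.92 / 258.86 = 1.630.

Q̄_A / Q̄_B ≈ 1.63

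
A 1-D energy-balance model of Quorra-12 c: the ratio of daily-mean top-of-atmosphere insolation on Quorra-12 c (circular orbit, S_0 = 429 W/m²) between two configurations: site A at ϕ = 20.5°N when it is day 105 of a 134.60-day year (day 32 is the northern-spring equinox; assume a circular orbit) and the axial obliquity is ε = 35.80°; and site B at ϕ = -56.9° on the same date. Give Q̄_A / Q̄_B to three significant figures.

— Configuration A (ϕ=+20.5°):
Solar longitude: L_s = 360° × (105 − 32)/134.60 = 195.245°.
sin δ = sin 35.80° × sin 195.245° = -0.15381, so δ = -8.848°.
cos h₀ = −tan(+20.5°) tan(-8.848°) = 0.0582, h₀ = 1.5126 rad.
Bracket: h₀ sin ϕ sin δ + cos ϕ cos δ sin h₀ = 1.5126×0.35021×-0.15381 + 0.93667×0.98810×0.99830 = -0.081477 + 0.923950 = 0.842473.
Q̄ = (S_0/π) × [bracket] = (429/π) × 0.842473 = 115.04 W/m².
— Configuration B (ϕ=-56.9°):
cos h₀ = −tan(-56.9°) tan(-8.848°) = -0.2388, h₀ = 1.8119 rad.
Bracket: h₀ sin ϕ sin δ + cos ϕ cos δ sin h₀ = 1.8119×-0.83772×-0.15381 + 0.54610×0.98810×0.97107 = 0.233463 + 0.523991 = 0.757454.
Q̄ = (S_0/π) × [bracket] = (429/π) × 0.757454 = 103.43 W/m².
Ratio Q̄_A / Q̄_B = 115.04 / 103.43 = 1.112.

Q̄_A / Q̄_B ≈ 1.11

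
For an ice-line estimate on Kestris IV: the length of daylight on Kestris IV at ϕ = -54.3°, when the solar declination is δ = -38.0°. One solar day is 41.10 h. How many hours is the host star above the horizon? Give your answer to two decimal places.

Sunrise equation: cos h₀ = −tan ϕ · tan δ = -1.0873 ≤ −1, so the host star never sets (polar day) and h₀ = π.
Daylight = 2h₀/(2π) × 41.10 h = (3.1416/π) × 41.10 = 41.10 h.

41.10 h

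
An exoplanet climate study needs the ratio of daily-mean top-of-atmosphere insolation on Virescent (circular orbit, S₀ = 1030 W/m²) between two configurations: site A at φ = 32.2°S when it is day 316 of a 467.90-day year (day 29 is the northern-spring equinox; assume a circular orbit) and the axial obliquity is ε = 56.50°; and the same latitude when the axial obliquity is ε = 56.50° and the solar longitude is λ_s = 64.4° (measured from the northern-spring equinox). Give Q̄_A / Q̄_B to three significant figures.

— Configuration A (φ=-32.2°):
Solar longitude: λ_s = 360° × (316 − 29)/467.90 = 220.816°.
sin δ = sin 56.50° × sin 220.816° = -0.54506, so δ = -33.029°.
cos H₀ = −tan(-32.2°) tan(-33.029°) = -0.4094, H₀ = 1.9926 rad.
Bracket: H₀ sin φ sin δ + cos φ cos δ sin H₀ = 1.9926×-0.53288×-0.54506 + 0.84619×0.83840×0.91235 = 0.578754 + 0.647263 = 1.226017.
Q̄ = (S₀/π) × [bracket] = (1030/π) × 1.226017 = 401.96 W/m².
— Configuration B (φ=-32.2°):
Solar declination: sin δ = sin ε · sin λ_s = sin 56.50° × sin 64.4° = 0.75203, so δ = +48.766°.
cos H₀ = −tan(-32.2°) tan(+48.766°) = 0.7185, H₀ = 0.7692 rad.
Bracket: H₀ sin φ sin δ + cos φ cos δ sin H₀ = 0.7692×-0.53288×0.75203 + 0.84619×0.65913×0.69555 = -0.308251 + 0.387942 = 0.079691.
Q̄ = (S₀/π) × [bracket] = (1030/π) × 0.079691 = 26.127 W/m².
Ratio Q̄_A / Q̄_B = 401.96 / 26.127 = 15.38.

Q̄_A / Q̄_B ≈ 15.4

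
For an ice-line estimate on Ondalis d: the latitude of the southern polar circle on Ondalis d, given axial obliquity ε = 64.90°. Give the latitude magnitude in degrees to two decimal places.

The polar circle is the lowest latitude that experiences at least one full rotation of continuous darkness at the northern-summer solstice; it lies at |φ| = 90° − ε = 90° − 64.90° = 25.10°.

25.10°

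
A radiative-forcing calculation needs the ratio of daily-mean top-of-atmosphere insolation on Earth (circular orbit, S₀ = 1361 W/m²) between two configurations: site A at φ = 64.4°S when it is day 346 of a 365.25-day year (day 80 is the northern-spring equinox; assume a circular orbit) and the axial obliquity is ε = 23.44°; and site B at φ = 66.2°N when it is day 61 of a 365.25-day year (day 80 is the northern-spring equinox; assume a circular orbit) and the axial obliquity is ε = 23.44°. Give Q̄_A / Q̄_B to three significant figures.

Q̄_A / Q̄_B ≈ 4.83

— Configuration A (φ=-64.4°):
Solar longitude: λ_s = 360° × (346 − 80)/365.25 = 262.177°.
sin δ = sin 23.44° × sin 262.177° = -0.39409, so δ = -23.209°.
cos H₀ = −tan(-64.4°) tan(-23.209°) = -0.8949, H₀ = 2.6791 rad.
Bracket: H₀ sin φ sin δ + cos φ cos δ sin H₀ = 2.6791×-0.90183×-0.39409 + 0.43209×0.91907×0.44618 = 0.952158 + 0.177187 = 1.129345.
Q̄ = (S₀/π) × [bracket] = (1361/π) × 1.129345 = 489.25 W/m².
— Configuration B (φ=+66.2°):
Solar longitude: λ_s = 360° × (61 − 80)/365.25 = -18.727°, i.e. -18.727° + 360° = 341.273°.
sin δ = sin 23.44° × sin 341.273° = -0.12771, so δ = -7.337°.
cos H₀ = −tan(+66.2°) tan(-7.337°) = 0.2920, H₀ = 1.2745 rad.
Bracket: H₀ sin φ sin δ + cos φ cos δ sin H₀ = 1.2745×0.91496×-0.12771 + 0.40355×0.99181×0.95643 = -0.148925 + 0.382806 = 0.233881.
Q̄ = (S₀/π) × [bracket] = (1361/π) × 0.233881 = 101.32 W/m².
Ratio Q̄_A / Q̄_B = 489.25 / 101.32 = 4.829.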